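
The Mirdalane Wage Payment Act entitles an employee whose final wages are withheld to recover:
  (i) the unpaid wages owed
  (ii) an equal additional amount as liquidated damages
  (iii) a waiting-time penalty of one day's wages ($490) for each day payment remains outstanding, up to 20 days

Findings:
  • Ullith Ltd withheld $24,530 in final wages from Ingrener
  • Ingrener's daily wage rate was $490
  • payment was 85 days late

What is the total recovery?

$58,860

Liquidated damages (equal amount): $24,530
Penalty days: min(85, 20) = 20
Waiting-time penalty: 20 × $490 = $9,800
Total award: $24,530 + $24,530 + $9,800 = $58,860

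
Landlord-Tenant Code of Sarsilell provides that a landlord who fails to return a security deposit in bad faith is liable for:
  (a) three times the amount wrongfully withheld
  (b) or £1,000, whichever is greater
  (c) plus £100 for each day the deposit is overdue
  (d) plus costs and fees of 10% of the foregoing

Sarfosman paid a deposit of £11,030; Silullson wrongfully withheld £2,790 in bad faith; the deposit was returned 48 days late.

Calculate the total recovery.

Trebled: 3 × £2,790 = £8,370
Minimum £1,000: £8,370 meets the minimum, no increase.
Late-return penalty: 48 × £100 = £4,800
Damages plus late penalty: £8,370 + £4,800 = £13,170
Costs and fees: 10% of £13,170 = £1,317
Total recovery: £13,170 + £1,317 = £14,487

£14,487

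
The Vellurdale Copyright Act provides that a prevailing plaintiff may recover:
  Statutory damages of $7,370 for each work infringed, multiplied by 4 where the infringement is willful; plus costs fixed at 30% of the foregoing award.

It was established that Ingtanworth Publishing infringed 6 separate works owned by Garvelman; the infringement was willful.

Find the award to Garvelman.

Statutory damages: 6 × $7,370 = $44,220
Multiplied by 4: 4 × $44,220 = $176,880
Costs: 30% of $176,880 = $53,064
Award plus costs: $176,880 + $53,064 = $229,944

$229,944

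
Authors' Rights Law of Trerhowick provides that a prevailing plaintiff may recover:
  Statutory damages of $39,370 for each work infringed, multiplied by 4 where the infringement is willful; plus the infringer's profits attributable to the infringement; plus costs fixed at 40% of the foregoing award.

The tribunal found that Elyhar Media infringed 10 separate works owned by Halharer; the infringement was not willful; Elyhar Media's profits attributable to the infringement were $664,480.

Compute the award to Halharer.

Award: $1,481,452

Statutory damages: 10 × $39,370 = $393,700
Infringement not willful: no ×4 enhancement.
Combined award: $393,700 + $664,480 = $1,058,180
Costs: 40% of $1,058,180 = $423,272
Award plus costs: $1,058,180 + $423,272 = $1,481,452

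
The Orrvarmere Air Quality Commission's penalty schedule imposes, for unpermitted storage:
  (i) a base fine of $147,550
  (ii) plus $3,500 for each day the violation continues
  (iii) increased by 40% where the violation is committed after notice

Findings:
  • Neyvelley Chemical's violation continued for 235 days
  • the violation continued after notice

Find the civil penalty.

Civil penalty: $1,358,070

Per-day component: 235 × $3,500 = $822,500
Base plus per-day: $147,550 + $822,500 = $970,050
Enhancement: 40% of $970,050 = $388,020
Enhanced fine: $970,050 + $388,020 = $1,358,070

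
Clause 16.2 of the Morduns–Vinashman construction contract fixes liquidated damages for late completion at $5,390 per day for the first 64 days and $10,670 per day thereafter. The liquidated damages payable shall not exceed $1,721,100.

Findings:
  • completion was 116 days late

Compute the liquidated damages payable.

First 64 days: 64 × $5,390 = $344,960
Remaining days: (116 − 64) × $10,670 = $554,840
Accrued per-day damages: $344,960 + $554,840 = $899,800
Cap at $1,721,100: $899,800 is within the cap, no reduction.

$899,800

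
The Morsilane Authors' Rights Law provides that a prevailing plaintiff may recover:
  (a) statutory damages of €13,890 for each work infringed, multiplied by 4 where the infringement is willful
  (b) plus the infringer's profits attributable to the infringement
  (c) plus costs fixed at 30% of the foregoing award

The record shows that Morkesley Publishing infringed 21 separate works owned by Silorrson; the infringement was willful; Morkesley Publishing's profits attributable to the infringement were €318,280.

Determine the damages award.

Award: €1,930,552

Statutory damages: 21 × €13,890 = €291,690
Multiplied by 4: 4 × €291,690 = €1,166,760
Combined award: €1,166,760 + €318,280 = €1,485,040
Costs: 30% of €1,485,040 = €445,512
Award plus costs: €1,485,040 + €445,512 = €1,930,552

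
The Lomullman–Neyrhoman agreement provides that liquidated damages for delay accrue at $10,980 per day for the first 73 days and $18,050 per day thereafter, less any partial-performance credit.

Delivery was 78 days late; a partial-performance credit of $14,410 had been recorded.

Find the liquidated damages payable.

First 73 days: 73 × $10,980 = $801,540
Remaining days: (78 − 73) × $18,050 = $90,250
Accrued per-day damages: $801,540 + $90,250 = $891,790
Less partial-performance credit: $891,790 − $14,410 = $877,380

$877,380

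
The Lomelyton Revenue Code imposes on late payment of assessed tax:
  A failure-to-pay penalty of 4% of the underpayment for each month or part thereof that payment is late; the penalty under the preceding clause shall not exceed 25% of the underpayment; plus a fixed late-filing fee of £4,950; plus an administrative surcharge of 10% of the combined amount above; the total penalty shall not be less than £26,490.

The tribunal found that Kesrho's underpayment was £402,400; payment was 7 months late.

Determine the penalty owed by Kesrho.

£116,105

Accrued rate: 4% × 7 = 28%, capped at 25% → 25%
Failure-to-pay penalty: 25% of £402,400 = £100,600
Penalty before surcharge: £100,600 + £4,950 = £105,550
Administrative surcharge: 10% of £105,550 = £10,555
Total penalty: £105,550 + £10,555 = £116,105
Minimum £26,490: £116,105 meets the minimum, no increase.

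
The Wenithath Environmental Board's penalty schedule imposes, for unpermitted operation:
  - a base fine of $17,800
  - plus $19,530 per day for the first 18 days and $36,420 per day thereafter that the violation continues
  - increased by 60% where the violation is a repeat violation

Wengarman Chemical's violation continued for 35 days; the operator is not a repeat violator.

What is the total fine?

$988,480

First 18 days: 18 × $19,530 = $351,540
Remaining days: (35 − 18) × $36,420 = $619,140
Per-day component: $351,540 + $619,140 = $970,680
Base plus per-day: $17,800 + $970,680 = $988,480
The operator is not a repeat violator: no 60% increase.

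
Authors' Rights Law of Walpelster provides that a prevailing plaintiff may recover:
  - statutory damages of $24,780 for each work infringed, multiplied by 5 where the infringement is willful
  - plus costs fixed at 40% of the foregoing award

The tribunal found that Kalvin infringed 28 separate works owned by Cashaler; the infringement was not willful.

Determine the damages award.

$971,376

Statutory damages: 28 × $24,780 = $693,840
Infringement not willful: no ×5 enhancement.
Costs: 40% of $693,840 = $277,536
Award plus costs: $693,840 + $277,536 = $971,376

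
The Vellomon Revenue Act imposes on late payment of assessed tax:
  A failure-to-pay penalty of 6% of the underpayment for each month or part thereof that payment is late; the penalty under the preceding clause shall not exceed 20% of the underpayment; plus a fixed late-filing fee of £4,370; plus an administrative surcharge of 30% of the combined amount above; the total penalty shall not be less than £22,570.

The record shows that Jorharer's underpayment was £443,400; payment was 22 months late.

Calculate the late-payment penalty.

Accrued rate: 6% × 22 = 132%, capped at 20% → 20%
Failure-to-pay penalty: 20% of £443,400 = £88,680
Penalty before surcharge: £88,680 + £4,370 = £93,050
Administrative surcharge: 30% of £93,050 = £27,915
Total penalty: £93,050 + £27,915 = £120,965
Minimum £22,570: £120,965 meets the minimum, no increase.

£120,965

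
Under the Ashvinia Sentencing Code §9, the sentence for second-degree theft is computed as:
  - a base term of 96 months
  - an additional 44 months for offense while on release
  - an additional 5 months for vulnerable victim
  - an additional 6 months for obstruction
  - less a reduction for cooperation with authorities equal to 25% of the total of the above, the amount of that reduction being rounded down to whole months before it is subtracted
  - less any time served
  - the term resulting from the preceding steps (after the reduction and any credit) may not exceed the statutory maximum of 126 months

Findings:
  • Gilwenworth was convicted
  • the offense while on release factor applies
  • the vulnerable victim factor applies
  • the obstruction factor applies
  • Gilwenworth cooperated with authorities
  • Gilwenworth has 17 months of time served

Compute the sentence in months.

Offense while on release enhancement: +44 months
Vulnerable victim enhancement: +5 months
Obstruction enhancement: +6 months
Adjusted term: 96 months + 44 months + 5 months + 6 months = 151 months
Cooperation with authorities reduction: 25% of 151 months = 37 months (rounded down)
After reduction: 151 − 37 = 114 months
Less time served: 114 months − 17 months = 97 months
Cap at 126 months: 97 months is within the cap, no reduction.

Sentence: 97 months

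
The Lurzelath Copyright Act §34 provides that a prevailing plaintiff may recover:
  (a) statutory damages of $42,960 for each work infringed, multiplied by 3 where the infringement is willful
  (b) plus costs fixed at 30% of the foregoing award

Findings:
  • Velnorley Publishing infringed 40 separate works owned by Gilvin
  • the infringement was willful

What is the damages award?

Statutory damages: 40 × $42,960 = $1,718,400
Trebled: 3 × $1,718,400 = $5,155,200
Costs: 30% of $5,155,200 = $1,546,560
Award plus costs: $5,155,200 + $1,546,560 = $6,701,760

Award: $6,701,760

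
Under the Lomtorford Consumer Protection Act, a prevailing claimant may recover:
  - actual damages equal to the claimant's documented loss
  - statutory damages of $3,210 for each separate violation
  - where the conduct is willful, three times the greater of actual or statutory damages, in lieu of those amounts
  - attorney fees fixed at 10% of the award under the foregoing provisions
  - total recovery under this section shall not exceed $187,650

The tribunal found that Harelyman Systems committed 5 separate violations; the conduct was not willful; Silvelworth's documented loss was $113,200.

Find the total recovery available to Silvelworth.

Statutory damages: 5 × $3,210 = $16,050
Conduct not willful: the in-lieu enhancement does not apply.
Actual plus statutory damages: $113,200 + $16,050 = $129,250
Attorney fees: 10% of $129,250 = $12,925
Total before cap: $129,250 + $12,925 = $142,175
Cap at $187,650: $142,175 is within the cap, no reduction.

$142,175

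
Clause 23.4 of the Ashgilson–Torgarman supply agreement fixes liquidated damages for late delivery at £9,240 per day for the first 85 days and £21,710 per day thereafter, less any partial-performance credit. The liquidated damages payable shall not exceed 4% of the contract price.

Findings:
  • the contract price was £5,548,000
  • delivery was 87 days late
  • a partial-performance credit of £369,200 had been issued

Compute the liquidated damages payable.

Liquidated damages: £221,920

First 85 days: 85 × £9,240 = £785,400
Remaining days: (87 − 85) × £21,710 = £43,420
Accrued per-day damages: £785,400 + £43,420 = £828,820
Less partial-performance credit: £828,820 − £369,200 = £459,620
Cap: 4% of £5,548,000 = £221,920
Cap at £221,920: £459,620 exceeds the cap → £221,920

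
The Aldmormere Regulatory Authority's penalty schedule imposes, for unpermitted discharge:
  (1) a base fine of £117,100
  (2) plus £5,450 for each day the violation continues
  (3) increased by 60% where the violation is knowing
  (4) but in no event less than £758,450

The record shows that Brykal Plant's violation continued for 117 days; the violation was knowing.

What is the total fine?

Per-day component: 117 × £5,450 = £637,650
Base plus per-day: £117,100 + £637,650 = £754,750
Enhancement: 60% of £754,750 = £452,850
Enhanced fine: £754,750 + £452,850 = £1,207,600
Minimum £758,450: £1,207,600 meets the minimum, no increase.

£1,207,600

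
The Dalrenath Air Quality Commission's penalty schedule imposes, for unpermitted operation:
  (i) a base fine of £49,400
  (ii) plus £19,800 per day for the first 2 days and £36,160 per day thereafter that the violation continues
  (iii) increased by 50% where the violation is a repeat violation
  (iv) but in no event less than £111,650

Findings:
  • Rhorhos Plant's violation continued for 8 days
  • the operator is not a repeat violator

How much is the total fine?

First 2 days: 2 × £19,800 = £39,600
Remaining days: (8 − 2) × £36,160 = £216,960
Per-day component: £39,600 + £216,960 = £256,560
Base plus per-day: £49,400 + £256,560 = £305,960
The operator is not a repeat violator: no 50% increase.
Minimum £111,650: £305,960 meets the minimum, no increase.

£305,960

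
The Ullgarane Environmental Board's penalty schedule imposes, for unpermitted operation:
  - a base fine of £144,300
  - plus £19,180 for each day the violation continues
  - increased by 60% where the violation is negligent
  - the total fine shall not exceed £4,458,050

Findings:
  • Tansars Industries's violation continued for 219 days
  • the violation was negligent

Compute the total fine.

Per-day component: 219 × £19,180 = £4,200,420
Base plus per-day: £144,300 + £4,200,420 = £4,344,720
Enhancement: 60% of £4,344,720 = £2,606,832
Enhanced fine: £4,344,720 + £2,606,832 = £6,951,552
Cap at £4,458,050: £6,951,552 exceeds the cap → £4,458,050

Civil penalty: £4,458,050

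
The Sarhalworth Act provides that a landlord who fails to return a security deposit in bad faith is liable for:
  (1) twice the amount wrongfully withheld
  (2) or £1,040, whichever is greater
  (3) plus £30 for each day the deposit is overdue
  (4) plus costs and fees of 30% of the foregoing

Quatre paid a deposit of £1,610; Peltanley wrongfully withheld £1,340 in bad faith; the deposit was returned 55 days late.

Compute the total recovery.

£5,629

Doubled: 2 × £1,340 = £2,680
Minimum £1,040: £2,680 meets the minimum, no increase.
Late-return penalty: 55 × £30 = £1,650
Damages plus late penalty: £2,680 + £1,650 = £4,330
Costs and fees: 30% of £4,330 = £1,299
Total recovery: £4,330 + £1,299 = £5,629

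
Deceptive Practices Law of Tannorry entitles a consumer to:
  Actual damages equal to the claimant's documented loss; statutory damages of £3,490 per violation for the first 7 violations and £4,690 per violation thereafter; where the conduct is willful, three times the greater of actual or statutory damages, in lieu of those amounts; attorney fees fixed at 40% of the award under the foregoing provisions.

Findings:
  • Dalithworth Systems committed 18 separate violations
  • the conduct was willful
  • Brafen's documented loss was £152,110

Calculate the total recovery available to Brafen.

First 7 violations: 7 × £3,490 = £24,430
Remaining violations: (18 − 7) × £4,690 = £51,590
Statutory damages: £24,430 + £51,590 = £76,020
Greater of actual damages (£152,110) or statutory damages (£76,020): £152,110
Trebled: 3 × £152,110 = £456,330
Attorney fees: 40% of £456,330 = £182,532
Total recovery: £456,330 + £182,532 = £638,862

£638,862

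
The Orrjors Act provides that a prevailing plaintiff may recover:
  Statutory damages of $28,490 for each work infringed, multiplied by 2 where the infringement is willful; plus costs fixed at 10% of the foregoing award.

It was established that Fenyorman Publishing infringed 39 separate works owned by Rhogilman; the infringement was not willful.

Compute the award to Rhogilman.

$1,222,221

Statutory damages: 39 × $28,490 = $1,111,110
Infringement not willful: no ×2 enhancement.
Costs: 10% of $1,111,110 = $111,111
Award plus costs: $1,111,110 + $111,111 = $1,222,221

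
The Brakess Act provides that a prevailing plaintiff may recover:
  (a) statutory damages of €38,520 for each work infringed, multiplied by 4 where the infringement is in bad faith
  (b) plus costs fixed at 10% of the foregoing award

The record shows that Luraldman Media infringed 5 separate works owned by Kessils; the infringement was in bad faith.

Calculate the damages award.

€847,440

Statutory damages: 5 × €38,520 = €192,600
Multiplied by 4: 4 × €192,600 = €770,400
Costs: 10% of €770,400 = €77,040
Award plus costs: €770,400 + €77,040 = €847,440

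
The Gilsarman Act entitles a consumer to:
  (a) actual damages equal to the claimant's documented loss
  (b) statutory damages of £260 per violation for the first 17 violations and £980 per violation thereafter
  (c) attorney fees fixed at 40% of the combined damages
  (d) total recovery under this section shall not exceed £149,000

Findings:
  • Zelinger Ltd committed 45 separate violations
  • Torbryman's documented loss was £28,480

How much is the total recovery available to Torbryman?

First 17 violations: 17 × £260 = £4,420
Remaining violations: (45 − 17) × £980 = £27,440
Statutory damages: £4,420 + £27,440 = £31,860
Combined damages: £28,480 + £31,860 = £60,340
Attorney fees: 40% of £60,340 = £24,136
Total before cap: £60,340 + £24,136 = £84,476
Cap at £149,000: £84,476 is within the cap, no reduction.

£84,476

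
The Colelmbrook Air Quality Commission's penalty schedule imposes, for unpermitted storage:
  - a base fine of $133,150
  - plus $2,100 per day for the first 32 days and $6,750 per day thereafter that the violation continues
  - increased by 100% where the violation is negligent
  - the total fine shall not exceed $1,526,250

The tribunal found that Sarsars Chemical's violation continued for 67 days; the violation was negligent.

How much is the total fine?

First 32 days: 32 × $2,100 = $67,200
Remaining days: (67 − 32) × $6,750 = $236,250
Per-day component: $67,200 + $236,250 = $303,450
Base plus per-day: $133,150 + $303,450 = $436,600
Enhancement: 100% of $436,600 = $436,600
Enhanced fine: $436,600 + $436,600 = $873,200
Cap at $1,526,250: $873,200 is within the cap, no reduction.

Civil penalty: $873,200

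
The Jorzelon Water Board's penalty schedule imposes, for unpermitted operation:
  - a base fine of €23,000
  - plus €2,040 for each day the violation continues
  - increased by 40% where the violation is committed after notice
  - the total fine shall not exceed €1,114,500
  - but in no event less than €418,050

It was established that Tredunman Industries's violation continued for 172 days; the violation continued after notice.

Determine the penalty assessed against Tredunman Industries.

Per-day component: 172 × €2,040 = €350,880
Base plus per-day: €23,000 + €350,880 = €373,880
Enhancement: 40% of €373,880 = €149,552
Enhanced fine: €373,880 + €149,552 = €523,432
Cap at €1,114,500: €523,432 is within the cap, no reduction.
Minimum €418,050: €523,432 meets the minimum, no increase.

€523,432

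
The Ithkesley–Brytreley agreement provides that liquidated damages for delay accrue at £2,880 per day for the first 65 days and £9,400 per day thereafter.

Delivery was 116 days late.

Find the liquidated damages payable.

£666,600

First 65 days: 65 × £2,880 = £187,200
Remaining days: (116 − 65) × £9,400 = £479,400
Accrued per-day damages: £187,200 + £479,400 = £666,600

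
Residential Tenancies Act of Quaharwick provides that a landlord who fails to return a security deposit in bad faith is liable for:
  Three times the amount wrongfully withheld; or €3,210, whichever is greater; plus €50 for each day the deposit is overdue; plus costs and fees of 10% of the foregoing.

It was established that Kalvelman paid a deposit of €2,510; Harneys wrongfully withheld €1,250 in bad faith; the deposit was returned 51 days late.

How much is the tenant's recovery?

Trebled: 3 × €1,250 = €3,750
Minimum €3,210: €3,750 meets the minimum, no increase.
Late-return penalty: 51 × €50 = €2,550
Damages plus late penalty: €3,750 + €2,550 = €6,300
Costs and fees: 10% of €6,300 = €630
Total recovery: €6,300 + €630 = €6,930

Recovery: €6,930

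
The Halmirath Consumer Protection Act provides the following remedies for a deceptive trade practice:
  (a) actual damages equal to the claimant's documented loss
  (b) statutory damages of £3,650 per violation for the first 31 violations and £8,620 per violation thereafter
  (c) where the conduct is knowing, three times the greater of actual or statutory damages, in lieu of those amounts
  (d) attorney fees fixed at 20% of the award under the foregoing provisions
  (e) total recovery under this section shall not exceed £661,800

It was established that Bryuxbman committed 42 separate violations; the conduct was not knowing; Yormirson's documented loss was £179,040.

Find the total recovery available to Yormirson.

First 31 violations: 31 × £3,650 = £113,150
Remaining violations: (42 − 31) × £8,620 = £94,820
Statutory damages: £113,150 + £94,820 = £207,970
Conduct not knowing: the in-lieu enhancement does not apply.
Actual plus statutory damages: £179,040 + £207,970 = £387,010
Attorney fees: 20% of £387,010 = £77,402
Total before cap: £387,010 + £77,402 = £464,412
Cap at £661,800: £464,412 is within the cap, no reduction.

£464,412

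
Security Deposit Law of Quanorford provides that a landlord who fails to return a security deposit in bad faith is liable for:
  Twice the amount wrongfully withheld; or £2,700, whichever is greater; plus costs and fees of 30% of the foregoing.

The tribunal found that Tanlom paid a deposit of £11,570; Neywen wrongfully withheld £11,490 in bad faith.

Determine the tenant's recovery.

Doubled: 2 × £11,490 = £22,980
Minimum £2,700: £22,980 meets the minimum, no increase.
Costs and fees: 30% of £22,980 = £6,894
Total recovery: £22,980 + £6,894 = £29,874

£29,874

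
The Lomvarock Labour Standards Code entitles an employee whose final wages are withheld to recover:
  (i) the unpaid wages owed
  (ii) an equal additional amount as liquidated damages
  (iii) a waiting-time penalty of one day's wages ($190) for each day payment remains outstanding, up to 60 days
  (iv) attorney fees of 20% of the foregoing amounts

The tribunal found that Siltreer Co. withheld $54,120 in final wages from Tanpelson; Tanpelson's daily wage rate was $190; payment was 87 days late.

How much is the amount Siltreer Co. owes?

$143,568

Liquidated damages (equal amount): $54,120
Penalty days: min(87, 60) = 60
Waiting-time penalty: 60 × $190 = $11,400
Subtotal: $54,120 + $54,120 + $11,400 = $119,640
Attorney fees: 20% of $119,640 = $23,928
Total award: $119,640 + $23,928 = $143,568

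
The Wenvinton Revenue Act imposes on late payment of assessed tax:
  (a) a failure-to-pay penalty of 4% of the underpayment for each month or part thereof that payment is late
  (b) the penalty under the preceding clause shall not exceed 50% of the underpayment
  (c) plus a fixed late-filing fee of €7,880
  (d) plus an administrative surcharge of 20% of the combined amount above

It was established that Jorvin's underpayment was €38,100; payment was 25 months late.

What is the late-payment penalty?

Accrued rate: 4% × 25 = 100%, capped at 50% → 50%
Failure-to-pay penalty: 50% of €38,100 = €19,050
Penalty before surcharge: €19,050 + €7,880 = €26,930
Administrative surcharge: 20% of €26,930 = €5,386
Total penalty: €26,930 + €5,386 = €32,316

€32,316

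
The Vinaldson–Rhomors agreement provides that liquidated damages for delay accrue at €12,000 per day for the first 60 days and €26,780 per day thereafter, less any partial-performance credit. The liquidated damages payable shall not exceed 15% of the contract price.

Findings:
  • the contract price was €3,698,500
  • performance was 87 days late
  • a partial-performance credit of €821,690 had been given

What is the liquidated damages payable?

First 60 days: 60 × €12,000 = €720,000
Remaining days: (87 − 60) × €26,780 = €723,060
Accrued per-day damages: €720,000 + €723,060 = €1,443,060
Less partial-performance credit: €1,443,060 − €821,690 = €621,370
Cap: 15% of €3,698,500 = €554,775
Cap at €554,775: €621,370 exceeds the cap → €554,775

€554,775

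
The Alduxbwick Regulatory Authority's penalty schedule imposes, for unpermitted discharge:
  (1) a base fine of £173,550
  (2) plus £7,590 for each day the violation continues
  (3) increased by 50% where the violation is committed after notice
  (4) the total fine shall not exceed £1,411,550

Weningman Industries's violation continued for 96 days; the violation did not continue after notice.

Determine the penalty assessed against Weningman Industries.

Per-day component: 96 × £7,590 = £728,640
Base plus per-day: £173,550 + £728,640 = £902,190
The violation did not continue after notice: no 50% increase.
Cap at £1,411,550: £902,190 is within the cap, no reduction.

£902,190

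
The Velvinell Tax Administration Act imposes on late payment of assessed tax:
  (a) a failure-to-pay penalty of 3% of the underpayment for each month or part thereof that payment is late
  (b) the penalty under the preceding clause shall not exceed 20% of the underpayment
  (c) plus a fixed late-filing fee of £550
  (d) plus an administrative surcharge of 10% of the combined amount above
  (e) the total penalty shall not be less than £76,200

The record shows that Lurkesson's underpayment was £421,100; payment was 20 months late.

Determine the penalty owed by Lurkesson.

£93,247

Accrued rate: 3% × 20 = 60%, capped at 20% → 20%
Failure-to-pay penalty: 20% of £421,100 = £84,220
Penalty before surcharge: £84,220 + £550 = £84,770
Administrative surcharge: 10% of £84,770 = £8,477
Total penalty: £84,770 + £8,477 = £93,247
Minimum £76,200: £93,247 meets the minimum, no increase.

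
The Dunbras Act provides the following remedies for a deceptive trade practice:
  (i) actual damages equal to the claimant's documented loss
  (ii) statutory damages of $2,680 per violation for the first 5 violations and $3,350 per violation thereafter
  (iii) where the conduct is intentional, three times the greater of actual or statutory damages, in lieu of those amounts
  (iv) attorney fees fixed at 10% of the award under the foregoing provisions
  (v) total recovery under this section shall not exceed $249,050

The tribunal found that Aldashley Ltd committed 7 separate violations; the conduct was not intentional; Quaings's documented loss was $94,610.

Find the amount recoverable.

$126,181

First 5 violations: 5 × $2,680 = $13,400
Remaining violations: (7 − 5) × $3,350 = $6,700
Statutory damages: $13,400 + $6,700 = $20,100
Conduct not intentional: the in-lieu enhancement does not apply.
Actual plus statutory damages: $94,610 + $20,100 = $114,710
Attorney fees: 10% of $114,710 = $11,471
Total before cap: $114,710 + $11,471 = $126,181
Cap at $249,050: $126,181 is within the cap, no reduction.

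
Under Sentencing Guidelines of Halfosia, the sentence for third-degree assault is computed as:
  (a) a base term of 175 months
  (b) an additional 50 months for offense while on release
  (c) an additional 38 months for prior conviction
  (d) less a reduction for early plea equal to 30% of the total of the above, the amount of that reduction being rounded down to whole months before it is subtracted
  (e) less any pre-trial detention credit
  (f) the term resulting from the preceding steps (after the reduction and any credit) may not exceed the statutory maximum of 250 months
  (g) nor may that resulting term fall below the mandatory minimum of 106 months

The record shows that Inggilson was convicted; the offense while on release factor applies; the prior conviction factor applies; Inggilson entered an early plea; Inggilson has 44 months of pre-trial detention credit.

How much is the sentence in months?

Offense while on release enhancement: +50 months
Prior conviction enhancement: +38 months
Adjusted term: 175 months + 50 months + 38 months = 263 months
Early plea reduction: 30% of 263 months = 78 months (rounded down)
After reduction: 263 − 78 = 185 months
Less pre-trial detention credit: 185 months − 44 months = 141 months
Cap at 250 months: 141 months is within the cap, no reduction.
Minimum 106 months: 141 months meets the minimum, no increase.

141 months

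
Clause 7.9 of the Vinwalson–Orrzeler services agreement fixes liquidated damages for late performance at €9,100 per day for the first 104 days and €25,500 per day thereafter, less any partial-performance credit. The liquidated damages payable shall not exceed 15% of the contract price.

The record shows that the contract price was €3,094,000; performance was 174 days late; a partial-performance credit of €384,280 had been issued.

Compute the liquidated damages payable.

€464,100

First 104 days: 104 × €9,100 = €946,400
Remaining days: (174 − 104) × €25,500 = €1,785,000
Accrued per-day damages: €946,400 + €1,785,000 = €2,731,400
Less partial-performance credit: €2,731,400 − €384,280 = €2,347,120
Cap: 15% of €3,094,000 = €464,100
Cap at €464,100: €2,347,120 exceeds the cap → €464,100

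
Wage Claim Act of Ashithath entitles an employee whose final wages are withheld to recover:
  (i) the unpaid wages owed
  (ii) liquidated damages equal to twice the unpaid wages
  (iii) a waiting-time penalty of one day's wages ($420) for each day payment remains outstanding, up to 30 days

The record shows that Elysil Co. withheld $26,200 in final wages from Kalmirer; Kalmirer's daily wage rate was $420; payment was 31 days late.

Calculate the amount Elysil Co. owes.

Total award: $91,200

Doubled: 2 × $26,200 = $52,400
Penalty days: min(31, 30) = 30
Waiting-time penalty: 30 × $420 = $12,600
Total award: $26,200 + $52,400 + $12,600 = $91,200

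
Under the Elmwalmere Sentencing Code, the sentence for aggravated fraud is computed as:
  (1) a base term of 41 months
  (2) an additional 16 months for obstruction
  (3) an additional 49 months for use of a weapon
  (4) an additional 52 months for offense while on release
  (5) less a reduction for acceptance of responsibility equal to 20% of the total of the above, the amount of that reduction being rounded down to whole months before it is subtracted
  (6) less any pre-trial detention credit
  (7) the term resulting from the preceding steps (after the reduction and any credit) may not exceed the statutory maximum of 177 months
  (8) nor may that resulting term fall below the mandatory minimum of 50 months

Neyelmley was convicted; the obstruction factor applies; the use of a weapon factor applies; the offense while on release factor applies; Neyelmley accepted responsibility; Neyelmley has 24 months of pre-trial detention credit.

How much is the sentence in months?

103 months

Obstruction enhancement: +16 months
Use of a weapon enhancement: +49 months
Offense while on release enhancement: +52 months
Adjusted term: 41 months + 16 months + 49 months + 52 months = 158 months
Acceptance of responsibility reduction: 20% of 158 months = 31 months (rounded down)
After reduction: 158 − 31 = 127 months
Less pre-trial detention credit: 127 months − 24 months = 103 months
Cap at 177 months: 103 months is within the cap, no reduction.
Minimum 50 months: 103 months meets the minimum, no increase.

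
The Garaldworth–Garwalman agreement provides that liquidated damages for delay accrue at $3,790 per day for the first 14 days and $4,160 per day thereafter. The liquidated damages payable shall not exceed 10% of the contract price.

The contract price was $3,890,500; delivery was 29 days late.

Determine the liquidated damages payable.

$115,460

First 14 days: 14 × $3,790 = $53,060
Remaining days: (29 − 14) × $4,160 = $62,400
Accrued per-day damages: $53,060 + $62,400 = $115,460
Cap: 10% of $3,890,500 = $389,050
Cap at $389,050: $115,460 is within the cap, no reduction.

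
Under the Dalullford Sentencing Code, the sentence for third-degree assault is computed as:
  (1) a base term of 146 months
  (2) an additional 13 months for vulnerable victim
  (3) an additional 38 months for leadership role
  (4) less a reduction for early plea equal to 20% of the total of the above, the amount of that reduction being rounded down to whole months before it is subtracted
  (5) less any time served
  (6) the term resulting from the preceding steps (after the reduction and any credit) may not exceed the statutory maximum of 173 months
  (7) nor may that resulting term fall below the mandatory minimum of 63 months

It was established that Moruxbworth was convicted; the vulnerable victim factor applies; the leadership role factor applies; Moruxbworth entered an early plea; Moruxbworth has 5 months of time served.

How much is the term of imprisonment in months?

Vulnerable victim enhancement: +13 months
Leadership role enhancement: +38 months
Adjusted term: 146 months + 13 months + 38 months = 197 months
Early plea reduction: 20% of 197 months = 39 months (rounded down)
After reduction: 197 − 39 = 158 months
Less time served: 158 months − 5 months = 153 months
Cap at 173 months: 153 months is within the cap, no reduction.
Minimum 63 months: 153 months meets the minimum, no increase.

153 months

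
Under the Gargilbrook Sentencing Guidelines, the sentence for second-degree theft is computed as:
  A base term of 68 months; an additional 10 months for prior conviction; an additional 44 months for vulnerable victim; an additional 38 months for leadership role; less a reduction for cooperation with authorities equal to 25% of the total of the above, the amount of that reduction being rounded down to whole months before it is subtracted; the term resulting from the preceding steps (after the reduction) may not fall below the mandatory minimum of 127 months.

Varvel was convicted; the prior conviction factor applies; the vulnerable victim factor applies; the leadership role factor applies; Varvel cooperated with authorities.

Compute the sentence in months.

127 months

Prior conviction enhancement: +10 months
Vulnerable victim enhancement: +44 months
Leadership role enhancement: +38 months
Adjusted term: 68 months + 10 months + 44 months + 38 months = 160 months
Cooperation with authorities reduction: 25% of 160 months = 40 months (rounded down)
After reduction: 160 − 40 = 120 months
Minimum 127 months: 120 months is below the minimum → 127 months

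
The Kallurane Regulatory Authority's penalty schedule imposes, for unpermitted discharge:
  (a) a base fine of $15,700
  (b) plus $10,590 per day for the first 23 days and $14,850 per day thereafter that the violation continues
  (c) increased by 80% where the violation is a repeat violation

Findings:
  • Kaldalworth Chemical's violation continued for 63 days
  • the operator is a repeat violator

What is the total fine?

First 23 days: 23 × $10,590 = $243,570
Remaining days: (63 − 23) × $14,850 = $594,000
Per-day component: $243,570 + $594,000 = $837,570
Base plus per-day: $15,700 + $837,570 = $853,270
Enhancement: 80% of $853,270 = $682,616
Enhanced fine: $853,270 + $682,616 = $1,535,886

$1,535,886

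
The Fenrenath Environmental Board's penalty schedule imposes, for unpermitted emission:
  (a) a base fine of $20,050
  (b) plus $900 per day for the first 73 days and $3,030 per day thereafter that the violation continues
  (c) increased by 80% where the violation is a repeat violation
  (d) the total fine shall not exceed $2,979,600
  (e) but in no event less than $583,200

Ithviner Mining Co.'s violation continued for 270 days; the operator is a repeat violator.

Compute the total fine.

First 73 days: 73 × $900 = $65,700
Remaining days: (270 − 73) × $3,030 = $596,910
Per-day component: $65,700 + $596,910 = $662,610
Base plus per-day: $20,050 + $662,610 = $682,660
Enhancement: 80% of $682,660 = $546,128
Enhanced fine: $682,660 + $546,128 = $1,228,788
Cap at $2,979,600: $1,228,788 is within the cap, no reduction.
Minimum $583,200: $1,228,788 meets the minimum, no increase.

$1,228,788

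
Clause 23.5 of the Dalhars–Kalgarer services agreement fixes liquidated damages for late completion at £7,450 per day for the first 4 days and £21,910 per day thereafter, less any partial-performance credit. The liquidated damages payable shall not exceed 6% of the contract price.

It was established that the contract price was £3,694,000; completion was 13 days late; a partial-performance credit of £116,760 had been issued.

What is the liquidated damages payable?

First 4 days: 4 × £7,450 = £29,800
Remaining days: (13 − 4) × £21,910 = £197,190
Accrued per-day damages: £29,800 + £197,190 = £226,990
Less partial-performance credit: £226,990 − £116,760 = £110,230
Cap: 6% of £3,694,000 = £221,640
Cap at £221,640: £110,230 is within the cap, no reduction.

£110,230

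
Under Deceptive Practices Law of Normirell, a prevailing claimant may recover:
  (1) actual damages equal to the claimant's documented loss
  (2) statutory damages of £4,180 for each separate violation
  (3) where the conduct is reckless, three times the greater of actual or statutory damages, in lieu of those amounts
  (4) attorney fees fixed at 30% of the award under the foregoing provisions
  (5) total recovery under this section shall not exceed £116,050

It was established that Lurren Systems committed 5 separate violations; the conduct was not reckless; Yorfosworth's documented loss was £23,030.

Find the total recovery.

Total recovery: £57,109

Statutory damages: 5 × £4,180 = £20,900
Conduct not reckless: the in-lieu enhancement does not apply.
Actual plus statutory damages: £23,030 + £20,900 = £43,930
Attorney fees: 30% of £43,930 = £13,179
Total before cap: £43,930 + £13,179 = £57,109
Cap at £116,050: £57,109 is within the cap, no reduction.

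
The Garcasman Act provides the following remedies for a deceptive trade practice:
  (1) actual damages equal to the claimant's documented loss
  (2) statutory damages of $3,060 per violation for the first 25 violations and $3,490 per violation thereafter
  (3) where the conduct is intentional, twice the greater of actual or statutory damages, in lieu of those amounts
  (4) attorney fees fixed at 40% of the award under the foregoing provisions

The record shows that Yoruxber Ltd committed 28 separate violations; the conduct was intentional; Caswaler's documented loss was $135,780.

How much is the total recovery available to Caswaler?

Total recovery: $380,184

First 25 violations: 25 × $3,060 = $76,500
Remaining violations: (28 − 25) × $3,490 = $10,470
Statutory damages: $76,500 + $10,470 = $86,970
Greater of actual damages ($135,780) or statutory damages ($86,970): $135,780
Doubled: 2 × $135,780 = $271,560
Attorney fees: 40% of $271,560 = $108,624
Total recovery: $271,560 + $108,624 = $380,184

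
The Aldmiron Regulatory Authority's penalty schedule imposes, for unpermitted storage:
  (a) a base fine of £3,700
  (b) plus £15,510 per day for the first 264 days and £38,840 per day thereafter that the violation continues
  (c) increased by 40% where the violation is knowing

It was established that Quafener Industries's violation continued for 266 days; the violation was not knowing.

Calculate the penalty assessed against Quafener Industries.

First 264 days: 264 × £15,510 = £4,094,640
Remaining days: (266 − 264) × £38,840 = £77,680
Per-day component: £4,094,640 + £77,680 = £4,172,320
Base plus per-day: £3,700 + £4,172,320 = £4,176,020
The violation was not knowing: no 40% increase.

£4,176,020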